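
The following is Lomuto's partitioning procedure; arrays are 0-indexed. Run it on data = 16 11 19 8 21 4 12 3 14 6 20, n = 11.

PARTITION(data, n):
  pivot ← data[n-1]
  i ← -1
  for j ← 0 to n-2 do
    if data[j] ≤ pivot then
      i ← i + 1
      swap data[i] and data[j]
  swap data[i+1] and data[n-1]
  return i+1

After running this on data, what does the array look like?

pivot=20, i=-1
j=0: 16≤20, i=0, swap(0,0) ⇒ 16 11 19 8 21 4 12 3 14 6 20
j=1: 11≤20, i=1, swap(1,1) ⇒ 16 11 19 8 21 4 12 3 14 6 20
j=2: 19≤20, i=2, swap(2,2) ⇒ 16 11 19 8 21 4 12 3 14 6 20
j=3: 8≤20, i=3, swap(3,3) ⇒ 16 11 19 8 21 4 12 3 14 6 20
j=4: 21>20, skip
j=5: 4≤20, i=4, swap(4,5) ⇒ 16 11 19 8 4 21 12 3 14 6 20
j=6: 12≤20, i=5, swap(5,6) ⇒ 16 11 19 8 4 12 21 3 14 6 20
j=7: 3≤20, i=6, swap(6,7) ⇒ 16 11 19 8 4 12 3 21 14 6 20
j=8: 14≤20, i=7, swap(7,8) ⇒ 16 11 19 8 4 12 3 14 21 6 20
j=9: 6≤20, i=8, swap(8,9) ⇒ 16 11 19 8 4 12 3 14 6 21 20
swap(9,10) ⇒ 16 11 19 8 4 12 3 14 6 20 21; return 9

16 11 19 8 4 12 3 14 6 20 21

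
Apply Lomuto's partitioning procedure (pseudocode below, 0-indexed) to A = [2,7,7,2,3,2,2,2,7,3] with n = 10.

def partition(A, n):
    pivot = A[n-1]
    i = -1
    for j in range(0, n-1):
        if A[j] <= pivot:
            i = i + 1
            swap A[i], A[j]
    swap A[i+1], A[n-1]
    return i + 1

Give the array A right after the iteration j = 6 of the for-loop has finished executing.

pivot=3, i=-1
j=0: 2≤3, i=0, swap(0,0) ⇒ [2,7,7,2,3,2,2,2,7,3]
j=1: 7>3, skip
j=2: 7>3, skip
j=3: 2≤3, i=1, swap(1,3) ⇒ [2,2,7,7,3,2,2,2,7,3]
j=4: 3≤3, i=2, swap(2,4) ⇒ [2,2,3,7,7,2,2,2,7,3]
j=5: 2≤3, i=3, swap(3,5) ⇒ [2,2,3,2,7,7,2,2,7,3]
j=6: 2≤3, i=4, swap(4,6) ⇒ [2,2,3,2,2,7,7,2,7,3]
(after j=6) A = [2,2,3,2,2,7,7,2,7,3]

[2,2,3,2,2,7,7,2,7,3]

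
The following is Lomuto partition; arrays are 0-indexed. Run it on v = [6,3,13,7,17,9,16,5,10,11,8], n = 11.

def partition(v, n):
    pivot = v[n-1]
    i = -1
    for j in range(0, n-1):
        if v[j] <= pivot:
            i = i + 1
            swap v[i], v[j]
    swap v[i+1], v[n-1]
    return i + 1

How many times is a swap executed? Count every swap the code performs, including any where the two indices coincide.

5

pivot=8, i=-1
j=0: 6≤8, i=0, swap(0,0) ⇒ [6,3,13,7,17,9,16,5,10,11,8]
j=1: 3≤8, i=1, swap(1,1) ⇒ [6,3,13,7,17,9,16,5,10,11,8]
j=2: 13>8, skip
j=3: 7≤8, i=2, swap(2,3) ⇒ [6,3,7,13,17,9,16,5,10,11,8]
j=4: 17>8, skip
j=5: 9>8, skip
j=6: 16>8, skip
j=7: 5≤8, i=3, swap(3,7) ⇒ [6,3,7,5,17,9,16,13,10,11,8]
j=8: 10>8, skip
j=9: 11>8, skip
swap(4,10) ⇒ [6,3,7,5,8,9,16,13,10,11,17]; return 4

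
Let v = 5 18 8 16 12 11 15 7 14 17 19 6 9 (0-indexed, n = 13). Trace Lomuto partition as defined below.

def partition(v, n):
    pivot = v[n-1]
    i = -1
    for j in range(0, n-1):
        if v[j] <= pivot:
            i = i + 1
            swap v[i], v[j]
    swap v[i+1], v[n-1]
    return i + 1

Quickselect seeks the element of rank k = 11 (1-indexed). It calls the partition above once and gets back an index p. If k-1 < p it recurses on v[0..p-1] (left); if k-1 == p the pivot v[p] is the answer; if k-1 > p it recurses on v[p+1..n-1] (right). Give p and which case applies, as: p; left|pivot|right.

4; right

pivot=9, i=-1
j=0: 5≤9, i=0, swap(0,0) ⇒ 5 18 8 16 12 11 15 7 14 17 19 6 9
j=1: 18>9, skip
j=2: 8≤9, i=1, swap(1,2) ⇒ 5 8 18 16 12 11 15 7 14 17 19 6 9
j=3: 16>9, skip
j=4: 12>9, skip
j=5: 11>9, skip
j=6: 15>9, skip
j=7: 7≤9, i=2, swap(2,7) ⇒ 5 8 7 16 12 11 15 18 14 17 19 6 9
j=8: 14>9, skip
j=9: 17>9, skip
j=10: 19>9, skip
j=11: 6≤9, i=3, swap(3,11) ⇒ 5 8 7 6 12 11 15 18 14 17 19 16 9
swap(4,12) ⇒ 5 8 7 6 9 11 15 18 14 17 19 16 12; return 4
p = 4; k-1 = 10 > 4 ⇒ right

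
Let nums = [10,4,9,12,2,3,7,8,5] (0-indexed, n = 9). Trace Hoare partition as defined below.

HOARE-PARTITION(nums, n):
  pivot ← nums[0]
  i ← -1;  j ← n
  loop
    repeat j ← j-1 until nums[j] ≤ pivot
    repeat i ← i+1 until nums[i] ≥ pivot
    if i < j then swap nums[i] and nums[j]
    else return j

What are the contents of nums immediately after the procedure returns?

[5,4,9,8,2,3,7,12,10]

pivot=10
j stops at 8 (5), i stops at 0 (10); swap ⇒ [5,4,9,12,2,3,7,8,10]
j stops at 7 (8), i stops at 3 (12); swap ⇒ [5,4,9,8,2,3,7,12,10]
j stops at 6, i stops at 7; i≥j ⇒ return 6. nums=[5,4,9,8,2,3,7,12,10]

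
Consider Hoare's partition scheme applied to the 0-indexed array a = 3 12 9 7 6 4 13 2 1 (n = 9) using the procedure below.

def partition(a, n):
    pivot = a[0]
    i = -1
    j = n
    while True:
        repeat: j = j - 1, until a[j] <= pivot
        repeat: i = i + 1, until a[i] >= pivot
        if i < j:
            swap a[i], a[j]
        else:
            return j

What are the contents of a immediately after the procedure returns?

1 2 9 7 6 4 13 12 3

pivot = a[0] = 3; i = -1, j = 9
j→8 (a[8]=1≤3), i→0 (a[0]=3≥3); i<j, swap → 1 12 9 7 6 4 13 2 3
j→7 (a[7]=2≤3), i→1 (a[1]=12≥3); i<j, swap → 1 2 9 7 6 4 13 12 3
j→1, i→2; i≥j, return j=1. a = 1 2 9 7 6 4 13 12 3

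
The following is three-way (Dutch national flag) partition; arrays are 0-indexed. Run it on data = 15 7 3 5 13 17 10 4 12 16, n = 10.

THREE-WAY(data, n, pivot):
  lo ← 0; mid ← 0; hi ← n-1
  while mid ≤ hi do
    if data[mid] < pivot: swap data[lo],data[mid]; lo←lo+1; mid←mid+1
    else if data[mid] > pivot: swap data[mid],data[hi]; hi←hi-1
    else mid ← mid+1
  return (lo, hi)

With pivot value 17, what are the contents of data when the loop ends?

lo=0 mid=0 hi=9
15<17: swap(0,0), lo=1 mid=1 ⇒ 15 7 3 5 13 17 10 4 12 16
7<17: swap(1,1), lo=2 mid=2 ⇒ 15 7 3 5 13 17 10 4 12 16
3<17: swap(2,2), lo=3 mid=3 ⇒ 15 7 3 5 13 17 10 4 12 16
5<17: swap(3,3), lo=4 mid=4 ⇒ 15 7 3 5 13 17 10 4 12 16
13<17: swap(4,4), lo=5 mid=5 ⇒ 15 7 3 5 13 17 10 4 12 16
17=17: mid=6
10<17: swap(5,6), lo=6 mid=7 ⇒ 15 7 3 5 13 10 17 4 12 16
4<17: swap(6,7), lo=7 mid=8 ⇒ 15 7 3 5 13 10 4 17 12 16
12<17: swap(7,8), lo=8 mid=9 ⇒ 15 7 3 5 13 10 4 12 17 16
16<17: swap(8,9), lo=9 mid=10 ⇒ 15 7 3 5 13 10 4 12 16 17
done. lo=9 hi=9; data=15 7 3 5 13 10 4 12 16 17

15 7 3 5 13 10 4 12 16 17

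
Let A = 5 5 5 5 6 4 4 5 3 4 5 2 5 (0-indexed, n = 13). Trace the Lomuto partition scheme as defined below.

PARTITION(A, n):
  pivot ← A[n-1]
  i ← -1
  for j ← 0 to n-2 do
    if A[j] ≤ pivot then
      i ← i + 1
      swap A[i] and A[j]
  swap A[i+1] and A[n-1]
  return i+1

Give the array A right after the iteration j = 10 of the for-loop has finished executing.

5 5 5 5 4 4 5 3 4 5 6 2 5

pivot = A[12] = 5; i = -1
j=0: A[0]=5 ≤ 5 → i=0, swap A[0],A[0] (no change) → 5 5 5 5 6 4 4 5 3 4 5 2 5
j=1: A[1]=5 ≤ 5 → i=1, swap A[1],A[1] (no change) → 5 5 5 5 6 4 4 5 3 4 5 2 5
j=2: A[2]=5 ≤ 5 → i=2, swap A[2],A[2] (no change) → 5 5 5 5 6 4 4 5 3 4 5 2 5
j=3: A[3]=5 ≤ 5 → i=3, swap A[3],A[3] (no change) → 5 5 5 5 6 4 4 5 3 4 5 2 5
j=4: A[4]=6 > 5 → no swap
j=5: A[5]=4 ≤ 5 → i=4, swap A[4],A[5] → 5 5 5 5 4 6 4 5 3 4 5 2 5
j=6: A[6]=4 ≤ 5 → i=5, swap A[5],A[6] → 5 5 5 5 4 4 6 5 3 4 5 2 5
j=7: A[7]=5 ≤ 5 → i=6, swap A[6],A[7] → 5 5 5 5 4 4 5 6 3 4 5 2 5
j=8: A[8]=3 ≤ 5 → i=7, swap A[7],A[8] → 5 5 5 5 4 4 5 3 6 4 5 2 5
j=9: A[9]=4 ≤ 5 → i=8, swap A[8],A[9] → 5 5 5 5 4 4 5 3 4 6 5 2 5
j=10: A[10]=5 ≤ 5 → i=9, swap A[9],A[10] → 5 5 5 5 4 4 5 3 4 5 6 2 5
(after j=10) A = 5 5 5 5 4 4 5 3 4 5 6 2 5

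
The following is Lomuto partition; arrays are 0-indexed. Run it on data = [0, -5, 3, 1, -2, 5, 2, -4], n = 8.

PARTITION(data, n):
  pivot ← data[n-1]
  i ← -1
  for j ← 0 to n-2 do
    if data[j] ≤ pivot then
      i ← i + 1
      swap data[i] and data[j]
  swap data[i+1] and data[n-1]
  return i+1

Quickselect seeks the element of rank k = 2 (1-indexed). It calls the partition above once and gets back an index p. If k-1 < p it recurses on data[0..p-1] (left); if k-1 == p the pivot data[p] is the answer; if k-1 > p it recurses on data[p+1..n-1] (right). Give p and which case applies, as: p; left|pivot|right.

pivot = data[7] = -4; i = -1
j=0: data[0]=0 > -4 → no swap
j=1: data[1]=-5 ≤ -4 → i=0, swap data[0],data[1] → [-5, 0, 3, 1, -2, 5, 2, -4]
j=2: data[2]=3 > -4 → no swap
j=3: data[3]=1 > -4 → no swap
j=4: data[4]=-2 > -4 → no swap
j=5: data[5]=5 > -4 → no swap
j=6: data[6]=2 > -4 → no swap
final swap data[1],data[7] → [-5, -4, 3, 1, -2, 5, 2, 0]; return 1
p = 1; k-1 = 1 == 1 ⇒ pivot

1; pivot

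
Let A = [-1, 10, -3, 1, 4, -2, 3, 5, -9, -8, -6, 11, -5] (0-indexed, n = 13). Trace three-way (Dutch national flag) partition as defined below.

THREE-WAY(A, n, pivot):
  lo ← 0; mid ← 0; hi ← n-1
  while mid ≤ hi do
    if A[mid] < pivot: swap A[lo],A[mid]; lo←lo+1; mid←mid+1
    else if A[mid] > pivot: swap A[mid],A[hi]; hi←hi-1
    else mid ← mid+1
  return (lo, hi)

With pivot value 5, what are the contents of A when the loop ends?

[-1, -5, -3, 1, 4, -2, 3, -9, -8, -6, 5, 11, 10]

pivot = 5; lo=0, mid=0, hi=12
A[mid]=-1<5: swap A[0],A[0]; lo=1,mid=1 → [-1, 10, -3, 1, 4, -2, 3, 5, -9, -8, -6, 11, -5]
A[mid]=10>5: swap A[1],A[12]; hi=11 → [-1, -5, -3, 1, 4, -2, 3, 5, -9, -8, -6, 11, 10]
A[mid]=-5<5: swap A[1],A[1]; lo=2,mid=2 → [-1, -5, -3, 1, 4, -2, 3, 5, -9, -8, -6, 11, 10]
A[mid]=-3<5: swap A[2],A[2]; lo=3,mid=3 → [-1, -5, -3, 1, 4, -2, 3, 5, -9, -8, -6, 11, 10]
A[mid]=1<5: swap A[3],A[3]; lo=4,mid=4 → [-1, -5, -3, 1, 4, -2, 3, 5, -9, -8, -6, 11, 10]
A[mid]=4<5: swap A[4],A[4]; lo=5,mid=5 → [-1, -5, -3, 1, 4, -2, 3, 5, -9, -8, -6, 11, 10]
A[mid]=-2<5: swap A[5],A[5]; lo=6,mid=6 → [-1, -5, -3, 1, 4, -2, 3, 5, -9, -8, -6, 11, 10]
A[mid]=3<5: swap A[6],A[6]; lo=7,mid=7 → [-1, -5, -3, 1, 4, -2, 3, 5, -9, -8, -6, 11, 10]
A[mid]=5=5: mid=8
A[mid]=-9<5: swap A[7],A[8]; lo=8,mid=9 → [-1, -5, -3, 1, 4, -2, 3, -9, 5, -8, -6, 11, 10]
A[mid]=-8<5: swap A[8],A[9]; lo=9,mid=10 → [-1, -5, -3, 1, 4, -2, 3, -9, -8, 5, -6, 11, 10]
A[mid]=-6<5: swap A[9],A[10]; lo=10,mid=11 → [-1, -5, -3, 1, 4, -2, 3, -9, -8, -6, 5, 11, 10]
A[mid]=11>5: swap A[11],A[11]; hi=10 → [-1, -5, -3, 1, 4, -2, 3, -9, -8, -6, 5, 11, 10]
end: lo=10, hi=10; A = [-1, -5, -3, 1, 4, -2, 3, -9, -8, -6, 5, 11, 10]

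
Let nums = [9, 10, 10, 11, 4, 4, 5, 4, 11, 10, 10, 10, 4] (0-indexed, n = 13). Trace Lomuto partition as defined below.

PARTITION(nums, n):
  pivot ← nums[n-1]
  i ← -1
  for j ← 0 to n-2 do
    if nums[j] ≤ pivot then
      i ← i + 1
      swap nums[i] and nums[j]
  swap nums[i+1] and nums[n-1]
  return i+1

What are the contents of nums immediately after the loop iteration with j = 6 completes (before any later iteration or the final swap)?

pivot = nums[12] = 4; i = -1
j=0: nums[0]=9 > 4 → no swap
j=1: nums[1]=10 > 4 → no swap
j=2: nums[2]=10 > 4 → no swap
j=3: nums[3]=11 > 4 → no swap
j=4: nums[4]=4 ≤ 4 → i=0, swap nums[0],nums[4] → [4, 10, 10, 11, 9, 4, 5, 4, 11, 10, 10, 10, 4]
j=5: nums[5]=4 ≤ 4 → i=1, swap nums[1],nums[5] → [4, 4, 10, 11, 9, 10, 5, 4, 11, 10, 10, 10, 4]
j=6: nums[6]=5 > 4 → no swap
(after j=6) nums = [4, 4, 10, 11, 9, 10, 5, 4, 11, 10, 10, 10, 4]

[4, 4, 10, 11, 9, 10, 5, 4, 11, 10, 10, 10, 4]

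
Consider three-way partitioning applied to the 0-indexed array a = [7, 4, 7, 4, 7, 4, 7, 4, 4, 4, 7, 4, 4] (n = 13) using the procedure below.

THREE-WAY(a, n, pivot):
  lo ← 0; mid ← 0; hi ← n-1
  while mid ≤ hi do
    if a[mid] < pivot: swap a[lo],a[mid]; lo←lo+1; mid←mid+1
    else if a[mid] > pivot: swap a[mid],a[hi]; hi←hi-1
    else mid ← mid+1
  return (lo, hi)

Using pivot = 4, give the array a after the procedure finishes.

pivot = 4; lo=0, mid=0, hi=12
a[mid]=7>4: swap a[0],a[12]; hi=11 → [4, 4, 7, 4, 7, 4, 7, 4, 4, 4, 7, 4, 7]
a[mid]=4=4: mid=1
a[mid]=4=4: mid=2
a[mid]=7>4: swap a[2],a[11]; hi=10 → [4, 4, 4, 4, 7, 4, 7, 4, 4, 4, 7, 7, 7]
a[mid]=4=4: mid=3
a[mid]=4=4: mid=4
a[mid]=7>4: swap a[4],a[10]; hi=9 → [4, 4, 4, 4, 7, 4, 7, 4, 4, 4, 7, 7, 7]
a[mid]=7>4: swap a[4],a[9]; hi=8 → [4, 4, 4, 4, 4, 4, 7, 4, 4, 7, 7, 7, 7]
a[mid]=4=4: mid=5
a[mid]=4=4: mid=6
a[mid]=7>4: swap a[6],a[8]; hi=7 → [4, 4, 4, 4, 4, 4, 4, 4, 7, 7, 7, 7, 7]
a[mid]=4=4: mid=7
a[mid]=4=4: mid=8
end: lo=0, hi=7; a = [4, 4, 4, 4, 4, 4, 4, 4, 7, 7, 7, 7, 7]

[4, 4, 4, 4, 4, 4, 4, 4, 7, 7, 7, 7, 7]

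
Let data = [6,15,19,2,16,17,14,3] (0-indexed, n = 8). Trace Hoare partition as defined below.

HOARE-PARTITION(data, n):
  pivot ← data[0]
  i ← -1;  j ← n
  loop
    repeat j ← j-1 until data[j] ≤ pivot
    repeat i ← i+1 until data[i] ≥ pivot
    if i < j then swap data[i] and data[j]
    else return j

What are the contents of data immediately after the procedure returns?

[3,2,19,15,16,17,14,6]

pivot = data[0] = 6; i = -1, j = 8
j→7 (data[7]=3≤6), i→0 (data[0]=6≥6); i<j, swap → [3,15,19,2,16,17,14,6]
j→3 (data[3]=2≤6), i→1 (data[1]=15≥6); i<j, swap → [3,2,19,15,16,17,14,6]
j→1, i→2; i≥j, return j=1. data = [3,2,19,15,16,17,14,6]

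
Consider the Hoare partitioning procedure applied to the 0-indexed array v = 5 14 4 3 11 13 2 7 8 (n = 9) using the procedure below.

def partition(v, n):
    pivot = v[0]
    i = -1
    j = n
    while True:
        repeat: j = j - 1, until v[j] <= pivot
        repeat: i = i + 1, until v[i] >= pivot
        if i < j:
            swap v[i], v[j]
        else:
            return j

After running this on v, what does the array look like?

pivot = v[0] = 5; i = -1, j = 9
j→6 (v[6]=2≤5), i→0 (v[0]=5≥5); i<j, swap → 2 14 4 3 11 13 5 7 8
j→3 (v[3]=3≤5), i→1 (v[1]=14≥5); i<j, swap → 2 3 4 14 11 13 5 7 8
j→2, i→3; i≥j, return j=2. v = 2 3 4 14 11 13 5 7 8

2 3 4 14 11 13 5 7 8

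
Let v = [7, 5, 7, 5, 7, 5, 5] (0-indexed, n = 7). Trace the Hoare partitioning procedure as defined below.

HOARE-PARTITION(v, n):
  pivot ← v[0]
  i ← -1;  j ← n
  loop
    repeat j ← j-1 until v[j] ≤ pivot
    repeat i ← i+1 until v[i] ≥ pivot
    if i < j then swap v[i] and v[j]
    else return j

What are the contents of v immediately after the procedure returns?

[5, 5, 5, 5, 7, 7, 7]

pivot=7
j stops at 6 (5), i stops at 0 (7); swap ⇒ [5, 5, 7, 5, 7, 5, 7]
j stops at 5 (5), i stops at 2 (7); swap ⇒ [5, 5, 5, 5, 7, 7, 7]
j stops at 4, i stops at 4; i≥j ⇒ return 4. v=[5, 5, 5, 5, 7, 7, 7]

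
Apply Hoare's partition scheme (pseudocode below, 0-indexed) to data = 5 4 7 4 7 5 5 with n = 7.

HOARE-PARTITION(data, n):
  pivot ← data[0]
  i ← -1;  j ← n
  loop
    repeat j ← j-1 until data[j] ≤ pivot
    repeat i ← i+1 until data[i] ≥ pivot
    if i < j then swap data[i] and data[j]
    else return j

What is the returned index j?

pivot = data[0] = 5; i = -1, j = 7
j→6 (data[6]=5≤5), i→0 (data[0]=5≥5); i<j, swap → 5 4 7 4 7 5 5
j→5 (data[5]=5≤5), i→2 (data[2]=7≥5); i<j, swap → 5 4 5 4 7 7 5
j→3, i→4; i≥j, return j=3. data = 5 4 5 4 7 7 5

3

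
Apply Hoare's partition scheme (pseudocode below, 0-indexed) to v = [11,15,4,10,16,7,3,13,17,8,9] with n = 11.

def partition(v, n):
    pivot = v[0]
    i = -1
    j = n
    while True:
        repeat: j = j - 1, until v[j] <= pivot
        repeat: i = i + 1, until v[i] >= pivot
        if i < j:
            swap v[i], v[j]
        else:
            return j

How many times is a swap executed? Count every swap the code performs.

pivot=11
j stops at 10 (9), i stops at 0 (11); swap ⇒ [9,15,4,10,16,7,3,13,17,8,11]
j stops at 9 (8), i stops at 1 (15); swap ⇒ [9,8,4,10,16,7,3,13,17,15,11]
j stops at 6 (3), i stops at 4 (16); swap ⇒ [9,8,4,10,3,7,16,13,17,15,11]
j stops at 5, i stops at 6; i≥j ⇒ return 5. v=[9,8,4,10,3,7,16,13,17,15,11]

3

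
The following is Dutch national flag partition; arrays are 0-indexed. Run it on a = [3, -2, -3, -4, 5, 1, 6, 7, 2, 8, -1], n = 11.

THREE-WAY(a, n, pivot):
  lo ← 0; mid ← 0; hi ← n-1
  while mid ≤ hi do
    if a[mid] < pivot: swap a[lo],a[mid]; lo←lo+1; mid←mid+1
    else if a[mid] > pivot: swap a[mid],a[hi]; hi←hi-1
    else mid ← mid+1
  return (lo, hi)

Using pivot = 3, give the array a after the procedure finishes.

pivot = 3; lo=0, mid=0, hi=10
a[mid]=3=3: mid=1
a[mid]=-2<3: swap a[0],a[1]; lo=1,mid=2 → [-2, 3, -3, -4, 5, 1, 6, 7, 2, 8, -1]
a[mid]=-3<3: swap a[1],a[2]; lo=2,mid=3 → [-2, -3, 3, -4, 5, 1, 6, 7, 2, 8, -1]
a[mid]=-4<3: swap a[2],a[3]; lo=3,mid=4 → [-2, -3, -4, 3, 5, 1, 6, 7, 2, 8, -1]
a[mid]=5>3: swap a[4],a[10]; hi=9 → [-2, -3, -4, 3, -1, 1, 6, 7, 2, 8, 5]
a[mid]=-1<3: swap a[3],a[4]; lo=4,mid=5 → [-2, -3, -4, -1, 3, 1, 6, 7, 2, 8, 5]
a[mid]=1<3: swap a[4],a[5]; lo=5,mid=6 → [-2, -3, -4, -1, 1, 3, 6, 7, 2, 8, 5]
a[mid]=6>3: swap a[6],a[9]; hi=8 → [-2, -3, -4, -1, 1, 3, 8, 7, 2, 6, 5]
a[mid]=8>3: swap a[6],a[8]; hi=7 → [-2, -3, -4, -1, 1, 3, 2, 7, 8, 6, 5]
a[mid]=2<3: swap a[5],a[6]; lo=6,mid=7 → [-2, -3, -4, -1, 1, 2, 3, 7, 8, 6, 5]
a[mid]=7>3: swap a[7],a[7]; hi=6 → [-2, -3, -4, -1, 1, 2, 3, 7, 8, 6, 5]
end: lo=6, hi=6; a = [-2, -3, -4, -1, 1, 2, 3, 7, 8, 6, 5]

[-2, -3, -4, -1, 1, 2, 3, 7, 8, 6, 5]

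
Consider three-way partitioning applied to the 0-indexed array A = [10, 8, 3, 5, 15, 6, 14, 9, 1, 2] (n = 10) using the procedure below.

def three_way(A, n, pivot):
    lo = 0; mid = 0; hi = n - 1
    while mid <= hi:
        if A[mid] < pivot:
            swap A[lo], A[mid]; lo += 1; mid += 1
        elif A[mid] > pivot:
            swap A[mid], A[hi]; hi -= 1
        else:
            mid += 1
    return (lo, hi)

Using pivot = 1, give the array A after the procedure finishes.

pivot = 1; lo=0, mid=0, hi=9
A[mid]=10>1: swap A[0],A[9]; hi=8 → [2, 8, 3, 5, 15, 6, 14, 9, 1, 10]
A[mid]=2>1: swap A[0],A[8]; hi=7 → [1, 8, 3, 5, 15, 6, 14, 9, 2, 10]
A[mid]=1=1: mid=1
A[mid]=8>1: swap A[1],A[7]; hi=6 → [1, 9, 3, 5, 15, 6, 14, 8, 2, 10]
A[mid]=9>1: swap A[1],A[6]; hi=5 → [1, 14, 3, 5, 15, 6, 9, 8, 2, 10]
A[mid]=14>1: swap A[1],A[5]; hi=4 → [1, 6, 3, 5, 15, 14, 9, 8, 2, 10]
A[mid]=6>1: swap A[1],A[4]; hi=3 → [1, 15, 3, 5, 6, 14, 9, 8, 2, 10]
A[mid]=15>1: swap A[1],A[3]; hi=2 → [1, 5, 3, 15, 6, 14, 9, 8, 2, 10]
A[mid]=5>1: swap A[1],A[2]; hi=1 → [1, 3, 5, 15, 6, 14, 9, 8, 2, 10]
A[mid]=3>1: swap A[1],A[1]; hi=0 → [1, 3, 5, 15, 6, 14, 9, 8, 2, 10]
end: lo=0, hi=0; A = [1, 3, 5, 15, 6, 14, 9, 8, 2, 10]

[1, 3, 5, 15, 6, 14, 9, 8, 2, 10]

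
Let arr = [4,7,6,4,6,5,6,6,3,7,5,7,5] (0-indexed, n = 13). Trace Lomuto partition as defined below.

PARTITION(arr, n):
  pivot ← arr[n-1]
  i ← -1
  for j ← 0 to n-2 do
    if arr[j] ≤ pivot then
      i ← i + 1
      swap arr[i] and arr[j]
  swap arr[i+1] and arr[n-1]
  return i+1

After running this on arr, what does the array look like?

pivot = arr[12] = 5; i = -1
j=0: arr[0]=4 ≤ 5 → i=0, swap arr[0],arr[0] (no change) → [4,7,6,4,6,5,6,6,3,7,5,7,5]
j=1: arr[1]=7 > 5 → no swap
j=2: arr[2]=6 > 5 → no swap
j=3: arr[3]=4 ≤ 5 → i=1, swap arr[1],arr[3] → [4,4,6,7,6,5,6,6,3,7,5,7,5]
j=4: arr[4]=6 > 5 → no swap
j=5: arr[5]=5 ≤ 5 → i=2, swap arr[2],arr[5] → [4,4,5,7,6,6,6,6,3,7,5,7,5]
j=6: arr[6]=6 > 5 → no swap
j=7: arr[7]=6 > 5 → no swap
j=8: arr[8]=3 ≤ 5 → i=3, swap arr[3],arr[8] → [4,4,5,3,6,6,6,6,7,7,5,7,5]
j=9: arr[9]=7 > 5 → no swap
j=10: arr[10]=5 ≤ 5 → i=4, swap arr[4],arr[10] → [4,4,5,3,5,6,6,6,7,7,6,7,5]
j=11: arr[11]=7 > 5 → no swap
final swap arr[5],arr[12] → [4,4,5,3,5,5,6,6,7,7,6,7,6]; return 5

[4,4,5,3,5,5,6,6,7,7,6,7,6]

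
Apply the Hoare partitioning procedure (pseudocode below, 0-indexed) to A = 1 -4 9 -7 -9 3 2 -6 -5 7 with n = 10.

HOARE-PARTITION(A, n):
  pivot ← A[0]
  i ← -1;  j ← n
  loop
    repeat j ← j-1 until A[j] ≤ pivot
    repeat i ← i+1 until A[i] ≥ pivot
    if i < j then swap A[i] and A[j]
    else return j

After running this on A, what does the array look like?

pivot = A[0] = 1; i = -1, j = 10
j→8 (A[8]=-5≤1), i→0 (A[0]=1≥1); i<j, swap → -5 -4 9 -7 -9 3 2 -6 1 7
j→7 (A[7]=-6≤1), i→2 (A[2]=9≥1); i<j, swap → -5 -4 -6 -7 -9 3 2 9 1 7
j→4, i→5; i≥j, return j=4. A = -5 -4 -6 -7 -9 3 2 9 1 7

-5 -4 -6 -7 -9 3 2 9 1 7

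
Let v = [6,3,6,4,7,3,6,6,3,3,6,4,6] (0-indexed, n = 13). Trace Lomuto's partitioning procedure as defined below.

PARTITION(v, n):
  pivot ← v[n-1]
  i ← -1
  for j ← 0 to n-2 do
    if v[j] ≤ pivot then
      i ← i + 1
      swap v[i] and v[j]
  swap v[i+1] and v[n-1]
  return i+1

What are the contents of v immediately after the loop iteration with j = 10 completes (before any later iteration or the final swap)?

[6,3,6,4,3,6,6,3,3,6,7,4,6]

pivot = v[12] = 6; i = -1
j=0: v[0]=6 ≤ 6 → i=0, swap v[0],v[0] (no change) → [6,3,6,4,7,3,6,6,3,3,6,4,6]
j=1: v[1]=3 ≤ 6 → i=1, swap v[1],v[1] (no change) → [6,3,6,4,7,3,6,6,3,3,6,4,6]
j=2: v[2]=6 ≤ 6 → i=2, swap v[2],v[2] (no change) → [6,3,6,4,7,3,6,6,3,3,6,4,6]
j=3: v[3]=4 ≤ 6 → i=3, swap v[3],v[3] (no change) → [6,3,6,4,7,3,6,6,3,3,6,4,6]
j=4: v[4]=7 > 6 → no swap
j=5: v[5]=3 ≤ 6 → i=4, swap v[4],v[5] → [6,3,6,4,3,7,6,6,3,3,6,4,6]
j=6: v[6]=6 ≤ 6 → i=5, swap v[5],v[6] → [6,3,6,4,3,6,7,6,3,3,6,4,6]
j=7: v[7]=6 ≤ 6 → i=6, swap v[6],v[7] → [6,3,6,4,3,6,6,7,3,3,6,4,6]
j=8: v[8]=3 ≤ 6 → i=7, swap v[7],v[8] → [6,3,6,4,3,6,6,3,7,3,6,4,6]
j=9: v[9]=3 ≤ 6 → i=8, swap v[8],v[9] → [6,3,6,4,3,6,6,3,3,7,6,4,6]
j=10: v[10]=6 ≤ 6 → i=9, swap v[9],v[10] → [6,3,6,4,3,6,6,3,3,6,7,4,6]
(after j=10) v = [6,3,6,4,3,6,6,3,3,6,7,4,6]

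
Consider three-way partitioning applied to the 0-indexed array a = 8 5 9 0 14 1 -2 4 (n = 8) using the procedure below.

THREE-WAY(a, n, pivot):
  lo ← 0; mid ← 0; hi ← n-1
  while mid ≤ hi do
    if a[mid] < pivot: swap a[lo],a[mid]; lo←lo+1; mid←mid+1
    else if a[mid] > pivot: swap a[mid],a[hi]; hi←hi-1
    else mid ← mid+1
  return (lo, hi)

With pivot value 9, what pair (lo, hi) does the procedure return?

(6, 6)

pivot = 9; lo=0, mid=0, hi=7
a[mid]=8<9: swap a[0],a[0]; lo=1,mid=1 → 8 5 9 0 14 1 -2 4
a[mid]=5<9: swap a[1],a[1]; lo=2,mid=2 → 8 5 9 0 14 1 -2 4
a[mid]=9=9: mid=3
a[mid]=0<9: swap a[2],a[3]; lo=3,mid=4 → 8 5 0 9 14 1 -2 4
a[mid]=14>9: swap a[4],a[7]; hi=6 → 8 5 0 9 4 1 -2 14
a[mid]=4<9: swap a[3],a[4]; lo=4,mid=5 → 8 5 0 4 9 1 -2 14
a[mid]=1<9: swap a[4],a[5]; lo=5,mid=6 → 8 5 0 4 1 9 -2 14
a[mid]=-2<9: swap a[5],a[6]; lo=6,mid=7 → 8 5 0 4 1 -2 9 14
end: lo=6, hi=6; a = 8 5 0 4 1 -2 9 14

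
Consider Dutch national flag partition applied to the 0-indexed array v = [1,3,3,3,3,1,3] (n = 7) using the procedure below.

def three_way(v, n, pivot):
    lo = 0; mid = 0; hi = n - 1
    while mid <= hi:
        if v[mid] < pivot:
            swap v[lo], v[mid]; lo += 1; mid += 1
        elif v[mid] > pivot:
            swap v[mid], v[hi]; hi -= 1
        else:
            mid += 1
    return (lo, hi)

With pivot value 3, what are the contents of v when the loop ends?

pivot = 3; lo=0, mid=0, hi=6
v[mid]=1<3: swap v[0],v[0]; lo=1,mid=1 → [1,3,3,3,3,1,3]
v[mid]=3=3: mid=2
v[mid]=3=3: mid=3
v[mid]=3=3: mid=4
v[mid]=3=3: mid=5
v[mid]=1<3: swap v[1],v[5]; lo=2,mid=6 → [1,1,3,3,3,3,3]
v[mid]=3=3: mid=7
end: lo=2, hi=6; v = [1,1,3,3,3,3,3]

[1,1,3,3,3,3,3]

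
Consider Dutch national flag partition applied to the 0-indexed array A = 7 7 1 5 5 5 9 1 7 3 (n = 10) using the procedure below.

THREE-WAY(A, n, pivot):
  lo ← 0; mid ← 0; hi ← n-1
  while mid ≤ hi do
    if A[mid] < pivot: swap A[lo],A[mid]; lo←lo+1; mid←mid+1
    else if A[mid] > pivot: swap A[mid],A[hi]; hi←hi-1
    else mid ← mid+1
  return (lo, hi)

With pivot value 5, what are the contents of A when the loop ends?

pivot = 5; lo=0, mid=0, hi=9
A[mid]=7>5: swap A[0],A[9]; hi=8 → 3 7 1 5 5 5 9 1 7 7
A[mid]=3<5: swap A[0],A[0]; lo=1,mid=1 → 3 7 1 5 5 5 9 1 7 7
A[mid]=7>5: swap A[1],A[8]; hi=7 → 3 7 1 5 5 5 9 1 7 7
A[mid]=7>5: swap A[1],A[7]; hi=6 → 3 1 1 5 5 5 9 7 7 7
A[mid]=1<5: swap A[1],A[1]; lo=2,mid=2 → 3 1 1 5 5 5 9 7 7 7
A[mid]=1<5: swap A[2],A[2]; lo=3,mid=3 → 3 1 1 5 5 5 9 7 7 7
A[mid]=5=5: mid=4
A[mid]=5=5: mid=5
A[mid]=5=5: mid=6
A[mid]=9>5: swap A[6],A[6]; hi=5 → 3 1 1 5 5 5 9 7 7 7
end: lo=3, hi=5; A = 3 1 1 5 5 5 9 7 7 7

3 1 1 5 5 5 9 7 7 7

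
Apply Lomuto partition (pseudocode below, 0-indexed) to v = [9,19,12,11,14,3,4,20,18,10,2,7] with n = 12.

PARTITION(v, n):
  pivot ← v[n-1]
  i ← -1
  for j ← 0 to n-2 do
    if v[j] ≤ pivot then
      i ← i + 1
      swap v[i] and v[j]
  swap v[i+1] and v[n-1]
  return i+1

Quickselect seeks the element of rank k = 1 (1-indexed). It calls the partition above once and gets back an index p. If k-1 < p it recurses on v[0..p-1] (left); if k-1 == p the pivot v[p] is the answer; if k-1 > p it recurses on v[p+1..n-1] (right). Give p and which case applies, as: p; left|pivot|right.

pivot = v[11] = 7; i = -1
j=0: v[0]=9 > 7 → no swap
j=1: v[1]=19 > 7 → no swap
j=2: v[2]=12 > 7 → no swap
j=3: v[3]=11 > 7 → no swap
j=4: v[4]=14 > 7 → no swap
j=5: v[5]=3 ≤ 7 → i=0, swap v[0],v[5] → [3,19,12,11,14,9,4,20,18,10,2,7]
j=6: v[6]=4 ≤ 7 → i=1, swap v[1],v[6] → [3,4,12,11,14,9,19,20,18,10,2,7]
j=7: v[7]=20 > 7 → no swap
j=8: v[8]=18 > 7 → no swap
j=9: v[9]=10 > 7 → no swap
j=10: v[10]=2 ≤ 7 → i=2, swap v[2],v[10] → [3,4,2,11,14,9,19,20,18,10,12,7]
final swap v[3],v[11] → [3,4,2,7,14,9,19,20,18,10,12,11]; return 3
p = 3; k-1 = 0 < 3 ⇒ left

3; left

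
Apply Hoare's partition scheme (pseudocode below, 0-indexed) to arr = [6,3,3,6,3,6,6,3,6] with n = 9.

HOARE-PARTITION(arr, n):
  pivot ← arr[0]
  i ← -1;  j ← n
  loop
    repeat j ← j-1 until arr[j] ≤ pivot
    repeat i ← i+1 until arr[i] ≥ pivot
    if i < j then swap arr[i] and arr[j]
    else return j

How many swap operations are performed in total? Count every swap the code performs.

3

pivot=6
j stops at 8 (6), i stops at 0 (6); swap ⇒ [6,3,3,6,3,6,6,3,6]
j stops at 7 (3), i stops at 3 (6); swap ⇒ [6,3,3,3,3,6,6,6,6]
j stops at 6 (6), i stops at 5 (6); swap ⇒ [6,3,3,3,3,6,6,6,6]
j stops at 5, i stops at 6; i≥j ⇒ return 5. arr=[6,3,3,3,3,6,6,6,6]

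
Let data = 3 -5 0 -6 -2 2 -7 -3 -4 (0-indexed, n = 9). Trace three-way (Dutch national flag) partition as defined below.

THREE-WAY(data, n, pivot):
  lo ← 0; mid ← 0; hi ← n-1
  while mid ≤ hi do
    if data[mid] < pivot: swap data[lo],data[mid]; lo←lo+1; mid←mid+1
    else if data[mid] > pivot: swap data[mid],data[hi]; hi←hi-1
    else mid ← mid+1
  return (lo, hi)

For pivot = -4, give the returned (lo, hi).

lo=0 mid=0 hi=8
3>-4: swap(0,8), hi=7 ⇒ -4 -5 0 -6 -2 2 -7 -3 3
-4=-4: mid=1
-5<-4: swap(0,1), lo=1 mid=2 ⇒ -5 -4 0 -6 -2 2 -7 -3 3
0>-4: swap(2,7), hi=6 ⇒ -5 -4 -3 -6 -2 2 -7 0 3
-3>-4: swap(2,6), hi=5 ⇒ -5 -4 -7 -6 -2 2 -3 0 3
-7<-4: swap(1,2), lo=2 mid=3 ⇒ -5 -7 -4 -6 -2 2 -3 0 3
-6<-4: swap(2,3), lo=3 mid=4 ⇒ -5 -7 -6 -4 -2 2 -3 0 3
-2>-4: swap(4,5), hi=4 ⇒ -5 -7 -6 -4 2 -2 -3 0 3
2>-4: swap(4,4), hi=3 ⇒ -5 -7 -6 -4 2 -2 -3 0 3
done. lo=3 hi=3; data=-5 -7 -6 -4 2 -2 -3 0 3

(3, 3)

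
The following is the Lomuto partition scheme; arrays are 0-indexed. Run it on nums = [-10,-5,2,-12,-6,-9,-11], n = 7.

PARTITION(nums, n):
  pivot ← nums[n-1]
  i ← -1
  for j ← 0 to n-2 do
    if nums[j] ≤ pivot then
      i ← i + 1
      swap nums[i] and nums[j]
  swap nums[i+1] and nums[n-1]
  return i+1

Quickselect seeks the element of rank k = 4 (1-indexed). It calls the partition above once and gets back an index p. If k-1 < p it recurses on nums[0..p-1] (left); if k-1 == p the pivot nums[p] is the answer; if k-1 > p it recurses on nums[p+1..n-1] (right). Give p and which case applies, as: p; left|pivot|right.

pivot=-11, i=-1
j=0: -10>-11, skip
j=1: -5>-11, skip
j=2: 2>-11, skip
j=3: -12≤-11, i=0, swap(0,3) ⇒ [-12,-5,2,-10,-6,-9,-11]
j=4: -6>-11, skip
j=5: -9>-11, skip
swap(1,6) ⇒ [-12,-11,2,-10,-6,-9,-5]; return 1
p = 1; k-1 = 3 > 1 ⇒ right

1; right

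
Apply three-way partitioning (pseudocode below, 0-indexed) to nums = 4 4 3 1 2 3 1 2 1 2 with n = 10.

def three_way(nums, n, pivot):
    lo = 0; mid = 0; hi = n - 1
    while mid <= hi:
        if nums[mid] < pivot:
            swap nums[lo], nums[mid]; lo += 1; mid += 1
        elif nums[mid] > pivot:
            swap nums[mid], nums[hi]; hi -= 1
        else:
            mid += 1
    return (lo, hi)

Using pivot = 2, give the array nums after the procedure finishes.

1 1 1 2 2 2 3 3 4 4

lo=0 mid=0 hi=9
4>2: swap(0,9), hi=8 ⇒ 2 4 3 1 2 3 1 2 1 4
2=2: mid=1
4>2: swap(1,8), hi=7 ⇒ 2 1 3 1 2 3 1 2 4 4
1<2: swap(0,1), lo=1 mid=2 ⇒ 1 2 3 1 2 3 1 2 4 4
3>2: swap(2,7), hi=6 ⇒ 1 2 2 1 2 3 1 3 4 4
2=2: mid=3
1<2: swap(1,3), lo=2 mid=4 ⇒ 1 1 2 2 2 3 1 3 4 4
2=2: mid=5
3>2: swap(5,6), hi=5 ⇒ 1 1 2 2 2 1 3 3 4 4
1<2: swap(2,5), lo=3 mid=6 ⇒ 1 1 1 2 2 2 3 3 4 4
done. lo=3 hi=5; nums=1 1 1 2 2 2 3 3 4 4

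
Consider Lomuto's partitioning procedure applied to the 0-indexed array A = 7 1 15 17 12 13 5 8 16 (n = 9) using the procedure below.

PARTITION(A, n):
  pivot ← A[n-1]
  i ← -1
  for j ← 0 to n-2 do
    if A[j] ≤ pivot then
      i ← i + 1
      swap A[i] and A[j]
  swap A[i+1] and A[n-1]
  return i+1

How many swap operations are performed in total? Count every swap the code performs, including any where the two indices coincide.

pivot = A[8] = 16; i = -1
j=0: A[0]=7 ≤ 16 → i=0, swap A[0],A[0] (no change) → 7 1 15 17 12 13 5 8 16
j=1: A[1]=1 ≤ 16 → i=1, swap A[1],A[1] (no change) → 7 1 15 17 12 13 5 8 16
j=2: A[2]=15 ≤ 16 → i=2, swap A[2],A[2] (no change) → 7 1 15 17 12 13 5 8 16
j=3: A[3]=17 > 16 → no swap
j=4: A[4]=12 ≤ 16 → i=3, swap A[3],A[4] → 7 1 15 12 17 13 5 8 16
j=5: A[5]=13 ≤ 16 → i=4, swap A[4],A[5] → 7 1 15 12 13 17 5 8 16
j=6: A[6]=5 ≤ 16 → i=5, swap A[5],A[6] → 7 1 15 12 13 5 17 8 16
j=7: A[7]=8 ≤ 16 → i=6, swap A[6],A[7] → 7 1 15 12 13 5 8 17 16
final swap A[7],A[8] → 7 1 15 12 13 5 8 16 17; return 7

8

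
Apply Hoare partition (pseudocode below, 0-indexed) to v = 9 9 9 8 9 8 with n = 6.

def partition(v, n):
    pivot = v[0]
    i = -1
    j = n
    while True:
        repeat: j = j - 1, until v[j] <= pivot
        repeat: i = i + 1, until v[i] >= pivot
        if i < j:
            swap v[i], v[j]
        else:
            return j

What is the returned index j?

2

pivot=9
j stops at 5 (8), i stops at 0 (9); swap ⇒ 8 9 9 8 9 9
j stops at 4 (9), i stops at 1 (9); swap ⇒ 8 9 9 8 9 9
j stops at 3 (8), i stops at 2 (9); swap ⇒ 8 9 8 9 9 9
j stops at 2, i stops at 3; i≥j ⇒ return 2. v=8 9 8 9 9 9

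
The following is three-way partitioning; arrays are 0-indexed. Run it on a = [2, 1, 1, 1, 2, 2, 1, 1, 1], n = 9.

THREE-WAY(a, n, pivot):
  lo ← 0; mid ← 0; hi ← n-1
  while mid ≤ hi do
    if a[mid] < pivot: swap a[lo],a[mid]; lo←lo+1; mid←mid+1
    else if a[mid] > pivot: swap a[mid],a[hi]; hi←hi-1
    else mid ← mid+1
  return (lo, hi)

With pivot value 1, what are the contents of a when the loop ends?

pivot = 1; lo=0, mid=0, hi=8
a[mid]=2>1: swap a[0],a[8]; hi=7 → [1, 1, 1, 1, 2, 2, 1, 1, 2]
a[mid]=1=1: mid=1
a[mid]=1=1: mid=2
a[mid]=1=1: mid=3
a[mid]=1=1: mid=4
a[mid]=2>1: swap a[4],a[7]; hi=6 → [1, 1, 1, 1, 1, 2, 1, 2, 2]
a[mid]=1=1: mid=5
a[mid]=2>1: swap a[5],a[6]; hi=5 → [1, 1, 1, 1, 1, 1, 2, 2, 2]
a[mid]=1=1: mid=6
end: lo=0, hi=5; a = [1, 1, 1, 1, 1, 1, 2, 2, 2]

[1, 1, 1, 1, 1, 1, 2, 2, 2]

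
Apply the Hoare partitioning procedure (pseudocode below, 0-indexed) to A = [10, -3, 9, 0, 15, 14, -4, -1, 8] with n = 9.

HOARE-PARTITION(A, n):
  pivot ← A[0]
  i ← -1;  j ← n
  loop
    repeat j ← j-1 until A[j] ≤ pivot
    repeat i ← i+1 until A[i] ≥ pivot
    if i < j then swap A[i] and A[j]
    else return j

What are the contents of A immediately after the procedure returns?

[8, -3, 9, 0, -1, -4, 14, 15, 10]

pivot=10
j stops at 8 (8), i stops at 0 (10); swap ⇒ [8, -3, 9, 0, 15, 14, -4, -1, 10]
j stops at 7 (-1), i stops at 4 (15); swap ⇒ [8, -3, 9, 0, -1, 14, -4, 15, 10]
j stops at 6 (-4), i stops at 5 (14); swap ⇒ [8, -3, 9, 0, -1, -4, 14, 15, 10]
j stops at 5, i stops at 6; i≥j ⇒ return 5. A=[8, -3, 9, 0, -1, -4, 14, 15, 10]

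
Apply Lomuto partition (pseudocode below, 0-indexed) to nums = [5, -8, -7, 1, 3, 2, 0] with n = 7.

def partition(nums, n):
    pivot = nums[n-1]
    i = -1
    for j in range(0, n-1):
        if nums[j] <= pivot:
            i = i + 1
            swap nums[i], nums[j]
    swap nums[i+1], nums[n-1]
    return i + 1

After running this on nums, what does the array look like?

[-8, -7, 0, 1, 3, 2, 5]

pivot = nums[6] = 0; i = -1
j=0: nums[0]=5 > 0 → no swap
j=1: nums[1]=-8 ≤ 0 → i=0, swap nums[0],nums[1] → [-8, 5, -7, 1, 3, 2, 0]
j=2: nums[2]=-7 ≤ 0 → i=1, swap nums[1],nums[2] → [-8, -7, 5, 1, 3, 2, 0]
j=3: nums[3]=1 > 0 → no swap
j=4: nums[4]=3 > 0 → no swap
j=5: nums[5]=2 > 0 → no swap
final swap nums[2],nums[6] → [-8, -7, 0, 1, 3, 2, 5]; return 2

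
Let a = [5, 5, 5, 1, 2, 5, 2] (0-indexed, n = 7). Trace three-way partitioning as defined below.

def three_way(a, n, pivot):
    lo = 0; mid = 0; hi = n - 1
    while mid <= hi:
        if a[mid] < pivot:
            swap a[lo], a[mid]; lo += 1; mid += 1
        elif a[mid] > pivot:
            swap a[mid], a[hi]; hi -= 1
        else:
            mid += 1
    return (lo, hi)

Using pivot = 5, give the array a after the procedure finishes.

[1, 2, 2, 5, 5, 5, 5]

lo=0 mid=0 hi=6
5=5: mid=1
5=5: mid=2
5=5: mid=3
1<5: swap(0,3), lo=1 mid=4 ⇒ [1, 5, 5, 5, 2, 5, 2]
2<5: swap(1,4), lo=2 mid=5 ⇒ [1, 2, 5, 5, 5, 5, 2]
5=5: mid=6
2<5: swap(2,6), lo=3 mid=7 ⇒ [1, 2, 2, 5, 5, 5, 5]
done. lo=3 hi=6; a=[1, 2, 2, 5, 5, 5, 5]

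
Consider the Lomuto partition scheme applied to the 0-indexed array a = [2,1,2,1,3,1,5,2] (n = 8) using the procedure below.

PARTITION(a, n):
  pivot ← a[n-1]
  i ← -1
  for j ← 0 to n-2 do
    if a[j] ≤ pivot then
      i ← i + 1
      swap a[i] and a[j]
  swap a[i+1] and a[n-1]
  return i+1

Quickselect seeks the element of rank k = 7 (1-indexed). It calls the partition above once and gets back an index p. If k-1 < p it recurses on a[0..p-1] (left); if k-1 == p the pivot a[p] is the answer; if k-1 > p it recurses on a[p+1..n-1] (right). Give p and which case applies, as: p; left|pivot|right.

5; right

pivot = a[7] = 2; i = -1
j=0: a[0]=2 ≤ 2 → i=0, swap a[0],a[0] (no change) → [2,1,2,1,3,1,5,2]
j=1: a[1]=1 ≤ 2 → i=1, swap a[1],a[1] (no change) → [2,1,2,1,3,1,5,2]
j=2: a[2]=2 ≤ 2 → i=2, swap a[2],a[2] (no change) → [2,1,2,1,3,1,5,2]
j=3: a[3]=1 ≤ 2 → i=3, swap a[3],a[3] (no change) → [2,1,2,1,3,1,5,2]
j=4: a[4]=3 > 2 → no swap
j=5: a[5]=1 ≤ 2 → i=4, swap a[4],a[5] → [2,1,2,1,1,3,5,2]
j=6: a[6]=5 > 2 → no swap
final swap a[5],a[7] → [2,1,2,1,1,2,5,3]; return 5
p = 5; k-1 = 6 > 5 ⇒ right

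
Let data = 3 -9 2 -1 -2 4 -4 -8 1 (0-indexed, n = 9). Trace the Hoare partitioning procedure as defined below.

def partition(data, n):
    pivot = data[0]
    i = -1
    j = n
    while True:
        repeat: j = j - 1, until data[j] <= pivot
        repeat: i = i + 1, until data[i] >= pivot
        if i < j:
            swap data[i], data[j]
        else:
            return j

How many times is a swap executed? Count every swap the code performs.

pivot = data[0] = 3; i = -1, j = 9
j→8 (data[8]=1≤3), i→0 (data[0]=3≥3); i<j, swap → 1 -9 2 -1 -2 4 -4 -8 3
j→7 (data[7]=-8≤3), i→5 (data[5]=4≥3); i<j, swap → 1 -9 2 -1 -2 -8 -4 4 3
j→6, i→7; i≥j, return j=6. data = 1 -9 2 -1 -2 -8 -4 4 3

2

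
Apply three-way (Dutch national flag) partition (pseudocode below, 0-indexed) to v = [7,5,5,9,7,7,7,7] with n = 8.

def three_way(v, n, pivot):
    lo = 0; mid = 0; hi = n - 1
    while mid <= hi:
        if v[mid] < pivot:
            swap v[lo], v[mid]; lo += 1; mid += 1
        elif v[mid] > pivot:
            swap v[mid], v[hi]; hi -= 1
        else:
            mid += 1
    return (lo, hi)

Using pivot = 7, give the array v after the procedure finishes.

[5,5,7,7,7,7,7,9]

lo=0 mid=0 hi=7
7=7: mid=1
5<7: swap(0,1), lo=1 mid=2 ⇒ [5,7,5,9,7,7,7,7]
5<7: swap(1,2), lo=2 mid=3 ⇒ [5,5,7,9,7,7,7,7]
9>7: swap(3,7), hi=6 ⇒ [5,5,7,7,7,7,7,9]
7=7: mid=4
7=7: mid=5
7=7: mid=6
7=7: mid=7
done. lo=2 hi=6; v=[5,5,7,7,7,7,7,9]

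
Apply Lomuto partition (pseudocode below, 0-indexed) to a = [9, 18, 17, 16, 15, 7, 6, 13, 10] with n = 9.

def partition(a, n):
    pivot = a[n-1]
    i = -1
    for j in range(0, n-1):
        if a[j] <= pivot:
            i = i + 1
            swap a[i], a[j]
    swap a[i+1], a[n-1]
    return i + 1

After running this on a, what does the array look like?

pivot = a[8] = 10; i = -1
j=0: a[0]=9 ≤ 10 → i=0, swap a[0],a[0] (no change) → [9, 18, 17, 16, 15, 7, 6, 13, 10]
j=1: a[1]=18 > 10 → no swap
j=2: a[2]=17 > 10 → no swap
j=3: a[3]=16 > 10 → no swap
j=4: a[4]=15 > 10 → no swap
j=5: a[5]=7 ≤ 10 → i=1, swap a[1],a[5] → [9, 7, 17, 16, 15, 18, 6, 13, 10]
j=6: a[6]=6 ≤ 10 → i=2, swap a[2],a[6] → [9, 7, 6, 16, 15, 18, 17, 13, 10]
j=7: a[7]=13 > 10 → no swap
final swap a[3],a[8] → [9, 7, 6, 10, 15, 18, 17, 13, 16]; return 3

[9, 7, 6, 10, 15, 18, 17, 13, 16]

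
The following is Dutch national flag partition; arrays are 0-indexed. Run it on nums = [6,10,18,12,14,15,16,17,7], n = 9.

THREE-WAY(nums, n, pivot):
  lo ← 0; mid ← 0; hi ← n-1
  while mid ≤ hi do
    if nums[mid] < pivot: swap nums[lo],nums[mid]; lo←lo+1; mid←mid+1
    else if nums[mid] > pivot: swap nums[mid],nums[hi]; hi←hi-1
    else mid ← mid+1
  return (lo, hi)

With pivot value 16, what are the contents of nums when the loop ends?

[6,10,7,12,14,15,16,17,18]

lo=0 mid=0 hi=8
6<16: swap(0,0), lo=1 mid=1 ⇒ [6,10,18,12,14,15,16,17,7]
10<16: swap(1,1), lo=2 mid=2 ⇒ [6,10,18,12,14,15,16,17,7]
18>16: swap(2,8), hi=7 ⇒ [6,10,7,12,14,15,16,17,18]
7<16: swap(2,2), lo=3 mid=3 ⇒ [6,10,7,12,14,15,16,17,18]
12<16: swap(3,3), lo=4 mid=4 ⇒ [6,10,7,12,14,15,16,17,18]
14<16: swap(4,4), lo=5 mid=5 ⇒ [6,10,7,12,14,15,16,17,18]
15<16: swap(5,5), lo=6 mid=6 ⇒ [6,10,7,12,14,15,16,17,18]
16=16: mid=7
17>16: swap(7,7), hi=6 ⇒ [6,10,7,12,14,15,16,17,18]
done. lo=6 hi=6; nums=[6,10,7,12,14,15,16,17,18]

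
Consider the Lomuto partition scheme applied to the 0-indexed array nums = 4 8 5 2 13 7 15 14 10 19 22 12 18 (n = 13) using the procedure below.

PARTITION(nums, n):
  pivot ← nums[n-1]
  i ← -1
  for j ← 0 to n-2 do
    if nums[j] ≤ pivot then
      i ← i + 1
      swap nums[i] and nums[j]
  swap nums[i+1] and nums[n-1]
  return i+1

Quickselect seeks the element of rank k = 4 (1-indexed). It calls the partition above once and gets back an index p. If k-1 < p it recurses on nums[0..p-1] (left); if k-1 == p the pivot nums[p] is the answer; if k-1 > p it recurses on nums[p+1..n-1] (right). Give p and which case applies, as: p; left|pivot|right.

10; left

pivot=18, i=-1
j=0: 4≤18, i=0, swap(0,0) ⇒ 4 8 5 2 13 7 15 14 10 19 22 12 18
j=1: 8≤18, i=1, swap(1,1) ⇒ 4 8 5 2 13 7 15 14 10 19 22 12 18
j=2: 5≤18, i=2, swap(2,2) ⇒ 4 8 5 2 13 7 15 14 10 19 22 12 18
j=3: 2≤18, i=3, swap(3,3) ⇒ 4 8 5 2 13 7 15 14 10 19 22 12 18
j=4: 13≤18, i=4, swap(4,4) ⇒ 4 8 5 2 13 7 15 14 10 19 22 12 18
j=5: 7≤18, i=5, swap(5,5) ⇒ 4 8 5 2 13 7 15 14 10 19 22 12 18
j=6: 15≤18, i=6, swap(6,6) ⇒ 4 8 5 2 13 7 15 14 10 19 22 12 18
j=7: 14≤18, i=7, swap(7,7) ⇒ 4 8 5 2 13 7 15 14 10 19 22 12 18
j=8: 10≤18, i=8, swap(8,8) ⇒ 4 8 5 2 13 7 15 14 10 19 22 12 18
j=9: 19>18, skip
j=10: 22>18, skip
j=11: 12≤18, i=9, swap(9,11) ⇒ 4 8 5 2 13 7 15 14 10 12 22 19 18
swap(10,12) ⇒ 4 8 5 2 13 7 15 14 10 12 18 19 22; return 10
p = 10; k-1 = 3 < 10 ⇒ left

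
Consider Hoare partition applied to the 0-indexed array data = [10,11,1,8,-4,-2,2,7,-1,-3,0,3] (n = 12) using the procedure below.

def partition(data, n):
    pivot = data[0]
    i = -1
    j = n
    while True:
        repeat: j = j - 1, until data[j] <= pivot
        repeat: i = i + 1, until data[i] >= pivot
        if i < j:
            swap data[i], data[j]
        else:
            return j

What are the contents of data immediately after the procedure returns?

pivot=10
j stops at 11 (3), i stops at 0 (10); swap ⇒ [3,11,1,8,-4,-2,2,7,-1,-3,0,10]
j stops at 10 (0), i stops at 1 (11); swap ⇒ [3,0,1,8,-4,-2,2,7,-1,-3,11,10]
j stops at 9, i stops at 10; i≥j ⇒ return 9. data=[3,0,1,8,-4,-2,2,7,-1,-3,11,10]

[3,0,1,8,-4,-2,2,7,-1,-3,11,10]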